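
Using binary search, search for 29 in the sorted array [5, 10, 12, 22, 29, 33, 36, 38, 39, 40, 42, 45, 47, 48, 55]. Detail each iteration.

Binary search for 29 in [5, 10, 12, 22, 29, 33, 36, 38, 39, 40, 42, 45, 47, 48, 55]:

lo=0, hi=14, mid=7, arr[mid]=38 -> 38 > 29, search left half
lo=0, hi=6, mid=3, arr[mid]=22 -> 22 < 29, search right half
lo=4, hi=6, mid=5, arr[mid]=33 -> 33 > 29, search left half
lo=4, hi=4, mid=4, arr[mid]=29 -> Found target at index 4!

Binary search finds 29 at index 4 after 4 comparisons. The search repeatedly halves the search space by comparing with the middle element.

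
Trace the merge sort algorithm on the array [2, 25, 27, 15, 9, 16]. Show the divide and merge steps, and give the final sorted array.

Merge sort trace:

Split: [2, 25, 27, 15, 9, 16] -> [2, 25, 27] and [15, 9, 16]
  Split: [2, 25, 27] -> [2] and [25, 27]
    Split: [25, 27] -> [25] and [27]
    Merge: [25] + [27] -> [25, 27]
  Merge: [2] + [25, 27] -> [2, 25, 27]
  Split: [15, 9, 16] -> [15] and [9, 16]
    Split: [9, 16] -> [9] and [16]
    Merge: [9] + [16] -> [9, 16]
  Merge: [15] + [9, 16] -> [9, 15, 16]
Merge: [2, 25, 27] + [9, 15, 16] -> [2, 9, 15, 16, 25, 27]

Final sorted array: [2, 9, 15, 16, 25, 27]

The merge sort proceeds by recursively splitting the array and merging sorted halves.
After all merges, the sorted array is [2, 9, 15, 16, 25, 27].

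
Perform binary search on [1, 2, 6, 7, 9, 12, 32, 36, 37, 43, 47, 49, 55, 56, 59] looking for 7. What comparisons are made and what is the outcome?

Binary search for 7 in [1, 2, 6, 7, 9, 12, 32, 36, 37, 43, 47, 49, 55, 56, 59]:

lo=0, hi=14, mid=7, arr[mid]=36 -> 36 > 7, search left half
lo=0, hi=6, mid=3, arr[mid]=7 -> Found target at index 3!

Binary search finds 7 at index 3 after 2 comparisons. The search repeatedly halves the search space by comparing with the middle element.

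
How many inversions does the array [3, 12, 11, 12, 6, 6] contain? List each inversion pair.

Finding inversions in [3, 12, 11, 12, 6, 6]:

(1, 2): arr[1]=12 > arr[2]=11
(1, 4): arr[1]=12 > arr[4]=6
(1, 5): arr[1]=12 > arr[5]=6
(2, 4): arr[2]=11 > arr[4]=6
(2, 5): arr[2]=11 > arr[5]=6
(3, 4): arr[3]=12 > arr[4]=6
(3, 5): arr[3]=12 > arr[5]=6

Total inversions: 7

The array has 7 inversion(s): (1,2), (1,4), (1,5), (2,4), (2,5), (3,4), (3,5). Each pair (i,j) satisfies i < j and arr[i] > arr[j].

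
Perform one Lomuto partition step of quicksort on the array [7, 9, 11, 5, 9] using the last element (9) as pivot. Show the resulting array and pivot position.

Lomuto partition with pivot = 9:

Initial array: [7, 9, 11, 5, 9]

arr[0]=7 <= 9: swap with position 0, array becomes [7, 9, 11, 5, 9]
arr[1]=9 <= 9: swap with position 1, array becomes [7, 9, 11, 5, 9]
arr[2]=11 > 9: no swap
arr[3]=5 <= 9: swap with position 2, array becomes [7, 9, 5, 11, 9]

Place pivot at position 3: [7, 9, 5, 9, 11]
Pivot position: 3

After partitioning with pivot 9, the array becomes [7, 9, 5, 9, 11]. The pivot is placed at index 3. All elements to the left of the pivot are <= 9, and all elements to the right are > 9.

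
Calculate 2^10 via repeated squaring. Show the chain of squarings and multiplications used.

Computing 2^10 by squaring (build up from 2^1; each line after the first costs one multiplication):

2^1 = 2
2^2 = (2^1)^2 = 2^2 = 4
2^4 = (2^2)^2 = 4^2 = 16
2^5 = 2 * 2^4 = 2 * 16 = 32
2^10 = (2^5)^2 = 32^2 = 1024

Result: 1024
Multiplications needed: 4 (4 lines after 2^1)

2^10 = 1024. Using exponentiation by squaring, this requires 4 multiplications. The key idea: if the exponent is even, square the half-power; if odd, multiply by the base once.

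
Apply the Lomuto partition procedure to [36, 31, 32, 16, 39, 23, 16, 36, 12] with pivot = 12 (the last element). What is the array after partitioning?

Lomuto partition with pivot = 12:

Initial array: [36, 31, 32, 16, 39, 23, 16, 36, 12]

arr[0]=36 > 12: no swap
arr[1]=31 > 12: no swap
arr[2]=32 > 12: no swap
arr[3]=16 > 12: no swap
arr[4]=39 > 12: no swap
arr[5]=23 > 12: no swap
arr[6]=16 > 12: no swap
arr[7]=36 > 12: no swap

Place pivot at position 0: [12, 31, 32, 16, 39, 23, 16, 36, 36]
Pivot position: 0

After partitioning with pivot 12, the array becomes [12, 31, 32, 16, 39, 23, 16, 36, 36]. The pivot is placed at index 0. All elements to the left of the pivot are <= 12, and all elements to the right are > 12.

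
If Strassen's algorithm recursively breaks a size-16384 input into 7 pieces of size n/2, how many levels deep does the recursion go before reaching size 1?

For divide and conquer with division factor 2:

Problem sizes at each level:
Level 0: 16384
Level 1: 8192
Level 2: 4096
Level 3: 2048
Level 4: 1024
Level 5: 512
Level 6: 256
Level 7: 128
Level 8: 64
Level 9: 32
Level 10: 16
Level 11: 8
Level 12: 4
Level 13: 2
Level 14: 1

The root is level 0 and the size-1 base case is level 14 (the tree spans levels 0 through 14, i.e. 15 levels counting the root), so the depth is the number of divisions: log_2(16384) = 14

The recursion tree depth is log_2(16384) = 14. At each level, the problem size is divided by 2, so it takes 14 divisions to reduce to a base case of size 1. The algorithm makes 7 recursive calls at each level.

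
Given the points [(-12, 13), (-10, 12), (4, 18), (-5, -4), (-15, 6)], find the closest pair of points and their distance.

Computing all pairwise distances among 5 points:

d((-12, 13), (-10, 12)) = 2.2361 <-- minimum
d((-12, 13), (4, 18)) = 16.7631
d((-12, 13), (-5, -4)) = 18.3848
d((-12, 13), (-15, 6)) = 7.6158
d((-10, 12), (4, 18)) = 15.2315
d((-10, 12), (-5, -4)) = 16.7631
d((-10, 12), (-15, 6)) = 7.8102
d((4, 18), (-5, -4)) = 23.7697
d((4, 18), (-15, 6)) = 22.4722
d((-5, -4), (-15, 6)) = 14.1421

Closest pair: (-12, 13) and (-10, 12) with distance 2.2361

The closest pair is (-12, 13) and (-10, 12) with Euclidean distance 2.2361. For 5 points, brute-force pairwise comparison is shown above. For large n, the divide-and-conquer algorithm (sort by x, recurse on halves, check the dividing strip) achieves O(n log n).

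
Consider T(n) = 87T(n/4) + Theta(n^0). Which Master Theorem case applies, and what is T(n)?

Master Theorem for T(n) = 87T(n/4) + O(n^0):

a = 87, b = 4, c = 0
log_b(a) = log_4(87) = 3.2215

Case 1: c = 0 < log_4(87) = 3.2215
T(n) = O(n^(log_4 87))

For T(n) = 87T(n/4) + O(n^0): log_4(87) = 3.2215. This is Case 1 of the Master Theorem (c < log_b(a), work dominated by leaves), giving O(n^(log_4 87)).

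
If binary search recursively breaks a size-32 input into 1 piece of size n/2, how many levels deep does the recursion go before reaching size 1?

For divide and conquer with division factor 2:

Problem sizes at each level:
Level 0: 32
Level 1: 16
Level 2: 8
Level 3: 4
Level 4: 2
Level 5: 1

The root is level 0 and the size-1 base case is level 5 (the tree spans levels 0 through 5, i.e. 6 levels counting the root), so the depth is the number of divisions: log_2(32) = 5

The recursion tree depth is log_2(32) = 5. At each level, the problem size is divided by 2, so it takes 5 divisions to reduce to a base case of size 1. The algorithm makes 1 recursive call at each level.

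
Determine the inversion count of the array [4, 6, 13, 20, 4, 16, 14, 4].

Finding inversions in [4, 6, 13, 20, 4, 16, 14, 4]:

(1, 4): arr[1]=6 > arr[4]=4
(1, 7): arr[1]=6 > arr[7]=4
(2, 4): arr[2]=13 > arr[4]=4
(2, 7): arr[2]=13 > arr[7]=4
(3, 4): arr[3]=20 > arr[4]=4
(3, 5): arr[3]=20 > arr[5]=16
(3, 6): arr[3]=20 > arr[6]=14
(3, 7): arr[3]=20 > arr[7]=4
(5, 6): arr[5]=16 > arr[6]=14
(5, 7): arr[5]=16 > arr[7]=4
(6, 7): arr[6]=14 > arr[7]=4

Total inversions: 11

The array has 11 inversion(s): (1,4), (1,7), (2,4), (2,7), (3,4), (3,5), (3,6), (3,7), (5,6), (5,7), (6,7). Each pair (i,j) satisfies i < j and arr[i] > arr[j].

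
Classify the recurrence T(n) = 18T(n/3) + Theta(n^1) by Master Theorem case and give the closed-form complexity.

Master Theorem for T(n) = 18T(n/3) + O(n^1):

a = 18, b = 3, c = 1
log_b(a) = log_3(18) = 2.6309

Case 1: c = 1 < log_3(18) = 2.6309
T(n) = O(n^(log_3 18))

For T(n) = 18T(n/3) + O(n^1): log_3(18) = 2.6309. This is Case 1 of the Master Theorem (c < log_b(a), work dominated by leaves), giving O(n^(log_3 18)).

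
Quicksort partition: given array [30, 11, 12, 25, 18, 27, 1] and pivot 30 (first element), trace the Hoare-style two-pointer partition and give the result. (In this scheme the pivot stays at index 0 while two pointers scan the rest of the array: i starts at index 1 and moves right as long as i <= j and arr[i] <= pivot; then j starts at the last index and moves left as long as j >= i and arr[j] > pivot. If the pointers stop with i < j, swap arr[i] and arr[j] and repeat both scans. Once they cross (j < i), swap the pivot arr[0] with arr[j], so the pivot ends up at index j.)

Hoare-style two-pointer partition with pivot = 30:

Initial array: [30, 11, 12, 25, 18, 27, 1]

Pointers start at i = 1, j = 6.
i ends at 7, j ends at 6: the pointers have crossed (j < i), so scanning stops.

Swap pivot arr[0] with arr[6] to place pivot at position 6: [1, 11, 12, 25, 18, 27, 30]
Pivot position: 6

After partitioning with pivot 30, the array becomes [1, 11, 12, 25, 18, 27, 30]. The pivot is placed at index 6. All elements to the left of the pivot are <= 30, and all elements to the right are > 30.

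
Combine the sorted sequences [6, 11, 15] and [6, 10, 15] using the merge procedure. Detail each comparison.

Merging process:

Compare 6 vs 6: take 6 from left. Merged: [6]
Compare 11 vs 6: take 6 from right. Merged: [6, 6]
Compare 11 vs 10: take 10 from right. Merged: [6, 6, 10]
Compare 11 vs 15: take 11 from left. Merged: [6, 6, 10, 11]
Compare 15 vs 15: take 15 from left. Merged: [6, 6, 10, 11, 15]
Append remaining from right: [15]. Merged: [6, 6, 10, 11, 15, 15]

Final merged array: [6, 6, 10, 11, 15, 15]
Total comparisons: 5

The merged array is [6, 6, 10, 11, 15, 15], requiring 5 comparisons. The merge step runs in O(n) time where n is the total number of elements.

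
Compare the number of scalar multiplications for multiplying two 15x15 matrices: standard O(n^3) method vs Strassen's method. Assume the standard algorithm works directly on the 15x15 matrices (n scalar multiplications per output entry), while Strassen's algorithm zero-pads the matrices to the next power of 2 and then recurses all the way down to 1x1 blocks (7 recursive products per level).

Matrix multiplication for 15x15 matrices:

Strassen's algorithm requires power-of-2 dimensions. Pad 15x15 to 16x16 (next power of 2).

Standard algorithm: 15^3 = 3375 multiplications
Strassen's algorithm: 7^(log2(16)) = 7^4 = 2401 multiplications
Savings: 3375 - 2401 = 974 multiplications

Standard: 3375 multiplications (15^3). Strassen: 2401 multiplications (7^4, after padding to 16x16). Strassen reduces 8 recursive multiplications to 7 at each level.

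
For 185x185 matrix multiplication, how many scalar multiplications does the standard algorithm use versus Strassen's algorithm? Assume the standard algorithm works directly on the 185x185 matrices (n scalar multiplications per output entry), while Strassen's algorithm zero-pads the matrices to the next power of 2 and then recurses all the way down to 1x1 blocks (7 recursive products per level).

Matrix multiplication for 185x185 matrices:

Strassen's algorithm requires power-of-2 dimensions. Pad 185x185 to 256x256 (next power of 2).

Standard algorithm: 185^3 = 6331625 multiplications
Strassen's algorithm: 7^(log2(256)) = 7^8 = 5764801 multiplications
Savings: 6331625 - 5764801 = 566824 multiplications

Standard: 6331625 multiplications (185^3). Strassen: 5764801 multiplications (7^8, after padding to 256x256). Strassen reduces 8 recursive multiplications to 7 at each level.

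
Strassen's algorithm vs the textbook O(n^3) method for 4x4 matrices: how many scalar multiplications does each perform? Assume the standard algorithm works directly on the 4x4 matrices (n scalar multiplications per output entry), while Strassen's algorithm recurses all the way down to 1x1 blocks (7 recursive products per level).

Matrix multiplication for 4x4 matrices:

Standard algorithm: 4^3 = 64 multiplications
Strassen's algorithm: 7^(log2(4)) = 7^2 = 49 multiplications
Savings: 64 - 49 = 15 multiplications

Standard: 64 multiplications (4^3). Strassen: 49 multiplications (7^2). Strassen reduces 8 recursive multiplications to 7 at each level.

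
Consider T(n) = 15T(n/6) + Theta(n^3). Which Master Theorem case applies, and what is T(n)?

Master Theorem for T(n) = 15T(n/6) + O(n^3):

a = 15, b = 6, c = 3
log_b(a) = log_6(15) = 1.5114

Case 3: c = 3 > log_6(15) = 1.5114
T(n) = O(n^3) = O(n^3)

For T(n) = 15T(n/6) + O(n^3): log_6(15) = 1.5114. This is Case 3 of the Master Theorem (c > log_b(a), work dominated by root), giving O(n^3).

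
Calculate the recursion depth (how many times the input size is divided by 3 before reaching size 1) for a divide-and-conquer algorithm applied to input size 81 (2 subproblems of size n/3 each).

For divide and conquer with division factor 3:

Problem sizes at each level:
Level 0: 81
Level 1: 27
Level 2: 9
Level 3: 3
Level 4: 1

The root is level 0 and the size-1 base case is level 4 (the tree spans levels 0 through 4, i.e. 5 levels counting the root), so the depth is the number of divisions: log_3(81) = 4

The recursion tree depth is log_3(81) = 4. At each level, the problem size is divided by 3, so it takes 4 divisions to reduce to a base case of size 1. The algorithm makes 2 recursive calls at each level.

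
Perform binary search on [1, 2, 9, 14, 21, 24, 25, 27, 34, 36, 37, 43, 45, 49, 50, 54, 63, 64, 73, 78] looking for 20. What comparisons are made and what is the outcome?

Binary search for 20 in [1, 2, 9, 14, 21, 24, 25, 27, 34, 36, 37, 43, 45, 49, 50, 54, 63, 64, 73, 78]:

lo=0, hi=19, mid=9, arr[mid]=36 -> 36 > 20, search left half
lo=0, hi=8, mid=4, arr[mid]=21 -> 21 > 20, search left half
lo=0, hi=3, mid=1, arr[mid]=2 -> 2 < 20, search right half
lo=2, hi=3, mid=2, arr[mid]=9 -> 9 < 20, search right half
lo=3, hi=3, mid=3, arr[mid]=14 -> 14 < 20, search right half
lo=4 > hi=3, target 20 not found

Binary search determines that 20 is not in the array after 5 comparisons. The search space was exhausted without finding the target.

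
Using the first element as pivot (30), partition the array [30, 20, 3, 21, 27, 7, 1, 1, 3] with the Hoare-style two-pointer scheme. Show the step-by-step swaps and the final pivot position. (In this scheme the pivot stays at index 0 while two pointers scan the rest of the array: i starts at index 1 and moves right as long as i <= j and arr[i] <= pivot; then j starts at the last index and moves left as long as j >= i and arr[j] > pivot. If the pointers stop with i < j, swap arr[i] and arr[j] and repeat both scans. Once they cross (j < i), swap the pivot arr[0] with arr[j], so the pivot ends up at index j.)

Hoare-style two-pointer partition with pivot = 30:

Initial array: [30, 20, 3, 21, 27, 7, 1, 1, 3]

Pointers start at i = 1, j = 8.
i ends at 9, j ends at 8: the pointers have crossed (j < i), so scanning stops.

Swap pivot arr[0] with arr[8] to place pivot at position 8: [3, 20, 3, 21, 27, 7, 1, 1, 30]
Pivot position: 8

After partitioning with pivot 30, the array becomes [3, 20, 3, 21, 27, 7, 1, 1, 30]. The pivot is placed at index 8. All elements to the left of the pivot are <= 30, and all elements to the right are > 30.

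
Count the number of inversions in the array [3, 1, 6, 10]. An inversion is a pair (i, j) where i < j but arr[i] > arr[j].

Finding inversions in [3, 1, 6, 10]:

(0, 1): arr[0]=3 > arr[1]=1

Total inversions: 1

The array has 1 inversion(s): (0,1). Each pair (i,j) satisfies i < j and arr[i] > arr[j].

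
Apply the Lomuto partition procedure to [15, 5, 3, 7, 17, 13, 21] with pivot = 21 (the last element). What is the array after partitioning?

Lomuto partition with pivot = 21:

Initial array: [15, 5, 3, 7, 17, 13, 21]

arr[0]=15 <= 21: swap with position 0, array becomes [15, 5, 3, 7, 17, 13, 21]
arr[1]=5 <= 21: swap with position 1, array becomes [15, 5, 3, 7, 17, 13, 21]
arr[2]=3 <= 21: swap with position 2, array becomes [15, 5, 3, 7, 17, 13, 21]
arr[3]=7 <= 21: swap with position 3, array becomes [15, 5, 3, 7, 17, 13, 21]
arr[4]=17 <= 21: swap with position 4, array becomes [15, 5, 3, 7, 17, 13, 21]
arr[5]=13 <= 21: swap with position 5, array becomes [15, 5, 3, 7, 17, 13, 21]

Place pivot at position 6: [15, 5, 3, 7, 17, 13, 21]
Pivot position: 6

After partitioning with pivot 21, the array becomes [15, 5, 3, 7, 17, 13, 21]. The pivot is placed at index 6. All elements to the left of the pivot are <= 21, and all elements to the right are > 21.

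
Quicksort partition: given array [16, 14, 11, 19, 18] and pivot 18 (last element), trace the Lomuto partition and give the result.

Lomuto partition with pivot = 18:

Initial array: [16, 14, 11, 19, 18]

arr[0]=16 <= 18: swap with position 0, array becomes [16, 14, 11, 19, 18]
arr[1]=14 <= 18: swap with position 1, array becomes [16, 14, 11, 19, 18]
arr[2]=11 <= 18: swap with position 2, array becomes [16, 14, 11, 19, 18]
arr[3]=19 > 18: no swap

Place pivot at position 3: [16, 14, 11, 18, 19]
Pivot position: 3

After partitioning with pivot 18, the array becomes [16, 14, 11, 18, 19]. The pivot is placed at index 3. All elements to the left of the pivot are <= 18, and all elements to the right are > 18.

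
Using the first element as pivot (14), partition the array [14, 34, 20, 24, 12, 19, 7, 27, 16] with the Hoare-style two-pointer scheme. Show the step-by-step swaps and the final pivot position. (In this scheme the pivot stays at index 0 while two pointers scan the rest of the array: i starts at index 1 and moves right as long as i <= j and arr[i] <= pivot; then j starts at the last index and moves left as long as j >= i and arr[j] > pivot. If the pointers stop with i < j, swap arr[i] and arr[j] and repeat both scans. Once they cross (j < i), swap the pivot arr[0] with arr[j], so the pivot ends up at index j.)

Hoare-style two-pointer partition with pivot = 14:

Initial array: [14, 34, 20, 24, 12, 19, 7, 27, 16]

Pointers start at i = 1, j = 8.
i stops at index 1 (arr[1]=34 > 14), j stops at index 6 (arr[6]=7 <= 14): swap arr[1] and arr[6], array becomes [14, 7, 20, 24, 12, 19, 34, 27, 16]
i stops at index 2 (arr[2]=20 > 14), j stops at index 4 (arr[4]=12 <= 14): swap arr[2] and arr[4], array becomes [14, 7, 12, 24, 20, 19, 34, 27, 16]
i ends at 3, j ends at 2: the pointers have crossed (j < i), so scanning stops.

Swap pivot arr[0] with arr[2] to place pivot at position 2: [12, 7, 14, 24, 20, 19, 34, 27, 16]
Pivot position: 2

After partitioning with pivot 14, the array becomes [12, 7, 14, 24, 20, 19, 34, 27, 16]. The pivot is placed at index 2. All elements to the left of the pivot are <= 14, and all elements to the right are > 14.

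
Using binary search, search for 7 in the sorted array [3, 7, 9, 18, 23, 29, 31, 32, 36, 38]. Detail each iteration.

Binary search for 7 in [3, 7, 9, 18, 23, 29, 31, 32, 36, 38]:

lo=0, hi=9, mid=4, arr[mid]=23 -> 23 > 7, search left half
lo=0, hi=3, mid=1, arr[mid]=7 -> Found target at index 1!

Binary search finds 7 at index 1 after 2 comparisons. The search repeatedly halves the search space by comparing with the middle element.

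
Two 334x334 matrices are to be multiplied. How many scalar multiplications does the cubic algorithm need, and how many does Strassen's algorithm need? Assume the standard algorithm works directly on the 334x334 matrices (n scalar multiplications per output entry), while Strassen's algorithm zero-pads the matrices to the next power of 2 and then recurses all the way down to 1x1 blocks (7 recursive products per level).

Matrix multiplication for 334x334 matrices:

Strassen's algorithm requires power-of-2 dimensions. Pad 334x334 to 512x512 (next power of 2).

Standard algorithm: 334^3 = 37259704 multiplications
Strassen's algorithm: 7^(log2(512)) = 7^9 = 40353607 multiplications
Difference: 37259704 - 40353607 = -3093903 (Strassen uses MORE here due to padding overhead — for small or just-over-power-of-2 n, padding can outweigh the per-level savings)

Standard: 37259704 multiplications (334^3). Strassen: 40353607 multiplications (7^9, after padding to 512x512). Strassen reduces 8 recursive multiplications to 7 at each level.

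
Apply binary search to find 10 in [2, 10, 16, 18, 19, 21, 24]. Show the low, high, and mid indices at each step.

Binary search for 10 in [2, 10, 16, 18, 19, 21, 24]:

lo=0, hi=6, mid=3, arr[mid]=18 -> 18 > 10, search left half
lo=0, hi=2, mid=1, arr[mid]=10 -> Found target at index 1!

Binary search finds 10 at index 1 after 2 comparisons. The search repeatedly halves the search space by comparing with the middle element.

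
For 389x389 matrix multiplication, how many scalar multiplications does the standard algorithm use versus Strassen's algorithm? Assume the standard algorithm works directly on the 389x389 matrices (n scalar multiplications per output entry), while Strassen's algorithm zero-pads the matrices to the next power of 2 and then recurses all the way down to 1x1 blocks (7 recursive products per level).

Matrix multiplication for 389x389 matrices:

Strassen's algorithm requires power-of-2 dimensions. Pad 389x389 to 512x512 (next power of 2).

Standard algorithm: 389^3 = 58863869 multiplications
Strassen's algorithm: 7^(log2(512)) = 7^9 = 40353607 multiplications
Savings: 58863869 - 40353607 = 18510262 multiplications

Standard: 58863869 multiplications (389^3). Strassen: 40353607 multiplications (7^9, after padding to 512x512). Strassen reduces 8 recursive multiplications to 7 at each level.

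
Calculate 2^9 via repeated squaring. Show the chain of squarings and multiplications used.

Computing 2^9 by squaring (build up from 2^1; each line after the first costs one multiplication):

2^1 = 2
2^2 = (2^1)^2 = 2^2 = 4
2^4 = (2^2)^2 = 4^2 = 16
2^8 = (2^4)^2 = 16^2 = 256
2^9 = 2 * 2^8 = 2 * 256 = 512

Result: 512
Multiplications needed: 4 (4 lines after 2^1)

2^9 = 512. Using exponentiation by squaring, this requires 4 multiplications. The key idea: if the exponent is even, square the half-power; if odd, multiply by the base once.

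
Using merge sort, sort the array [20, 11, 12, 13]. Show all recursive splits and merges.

Merge sort trace:

Split: [20, 11, 12, 13] -> [20, 11] and [12, 13]
  Split: [20, 11] -> [20] and [11]
  Merge: [20] + [11] -> [11, 20]
  Split: [12, 13] -> [12] and [13]
  Merge: [12] + [13] -> [12, 13]
Merge: [11, 20] + [12, 13] -> [11, 12, 13, 20]

Final sorted array: [11, 12, 13, 20]

The merge sort proceeds by recursively splitting the array and merging sorted halves.
After all merges, the sorted array is [11, 12, 13, 20].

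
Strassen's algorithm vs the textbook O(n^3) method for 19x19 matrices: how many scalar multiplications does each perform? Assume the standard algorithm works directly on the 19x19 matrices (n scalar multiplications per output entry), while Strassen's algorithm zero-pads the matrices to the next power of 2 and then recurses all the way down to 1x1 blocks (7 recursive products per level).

Matrix multiplication for 19x19 matrices:

Strassen's algorithm requires power-of-2 dimensions. Pad 19x19 to 32x32 (next power of 2).

Standard algorithm: 19^3 = 6859 multiplications
Strassen's algorithm: 7^(log2(32)) = 7^5 = 16807 multiplications
Difference: 6859 - 16807 = -9948 (Strassen uses MORE here due to padding overhead — for small or just-over-power-of-2 n, padding can outweigh the per-level savings)

Standard: 6859 multiplications (19^3). Strassen: 16807 multiplications (7^5, after padding to 32x32). Strassen reduces 8 recursive multiplications to 7 at each level.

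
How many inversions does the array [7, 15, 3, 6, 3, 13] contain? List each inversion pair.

Finding inversions in [7, 15, 3, 6, 3, 13]:

(0, 2): arr[0]=7 > arr[2]=3
(0, 3): arr[0]=7 > arr[3]=6
(0, 4): arr[0]=7 > arr[4]=3
(1, 2): arr[1]=15 > arr[2]=3
(1, 3): arr[1]=15 > arr[3]=6
(1, 4): arr[1]=15 > arr[4]=3
(1, 5): arr[1]=15 > arr[5]=13
(3, 4): arr[3]=6 > arr[4]=3

Total inversions: 8

The array has 8 inversion(s): (0,2), (0,3), (0,4), (1,2), (1,3), (1,4), (1,5), (3,4). Each pair (i,j) satisfies i < j and arr[i] > arr[j].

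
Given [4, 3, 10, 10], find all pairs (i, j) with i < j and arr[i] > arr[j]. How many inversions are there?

Finding inversions in [4, 3, 10, 10]:

(0, 1): arr[0]=4 > arr[1]=3

Total inversions: 1

The array has 1 inversion(s): (0,1). Each pair (i,j) satisfies i < j and arr[i] > arr[j].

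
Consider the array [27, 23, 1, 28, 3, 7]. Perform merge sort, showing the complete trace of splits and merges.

Merge sort trace:

Split: [27, 23, 1, 28, 3, 7] -> [27, 23, 1] and [28, 3, 7]
  Split: [27, 23, 1] -> [27] and [23, 1]
    Split: [23, 1] -> [23] and [1]
    Merge: [23] + [1] -> [1, 23]
  Merge: [27] + [1, 23] -> [1, 23, 27]
  Split: [28, 3, 7] -> [28] and [3, 7]
    Split: [3, 7] -> [3] and [7]
    Merge: [3] + [7] -> [3, 7]
  Merge: [28] + [3, 7] -> [3, 7, 28]
Merge: [1, 23, 27] + [3, 7, 28] -> [1, 3, 7, 23, 27, 28]

Final sorted array: [1, 3, 7, 23, 27, 28]

The merge sort proceeds by recursively splitting the array and merging sorted halves.
After all merges, the sorted array is [1, 3, 7, 23, 27, 28].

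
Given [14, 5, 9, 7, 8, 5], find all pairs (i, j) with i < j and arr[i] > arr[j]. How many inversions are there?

Finding inversions in [14, 5, 9, 7, 8, 5]:

(0, 1): arr[0]=14 > arr[1]=5
(0, 2): arr[0]=14 > arr[2]=9
(0, 3): arr[0]=14 > arr[3]=7
(0, 4): arr[0]=14 > arr[4]=8
(0, 5): arr[0]=14 > arr[5]=5
(2, 3): arr[2]=9 > arr[3]=7
(2, 4): arr[2]=9 > arr[4]=8
(2, 5): arr[2]=9 > arr[5]=5
(3, 5): arr[3]=7 > arr[5]=5
(4, 5): arr[4]=8 > arr[5]=5

Total inversions: 10

The array has 10 inversion(s): (0,1), (0,2), (0,3), (0,4), (0,5), (2,3), (2,4), (2,5), (3,5), (4,5). Each pair (i,j) satisfies i < j and arr[i] > arr[j].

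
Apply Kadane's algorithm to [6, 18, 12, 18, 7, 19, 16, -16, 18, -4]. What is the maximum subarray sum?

Using Kadane's algorithm on [6, 18, 12, 18, 7, 19, 16, -16, 18, -4]:

Scanning through the array:
Position 1 (value 18): max_ending_here = 24, max_so_far = 24
Position 2 (value 12): max_ending_here = 36, max_so_far = 36
Position 3 (value 18): max_ending_here = 54, max_so_far = 54
Position 4 (value 7): max_ending_here = 61, max_so_far = 61
Position 5 (value 19): max_ending_here = 80, max_so_far = 80
Position 6 (value 16): max_ending_here = 96, max_so_far = 96
Position 7 (value -16): max_ending_here = 80, max_so_far = 96
Position 8 (value 18): max_ending_here = 98, max_so_far = 98
Position 9 (value -4): max_ending_here = 94, max_so_far = 98

Maximum subarray: [6, 18, 12, 18, 7, 19, 16, -16, 18]
Maximum sum: 98

The maximum subarray is [6, 18, 12, 18, 7, 19, 16, -16, 18] with sum 98. This subarray runs from index 0 to index 8.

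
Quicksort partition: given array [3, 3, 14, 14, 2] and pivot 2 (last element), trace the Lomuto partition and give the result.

Lomuto partition with pivot = 2:

Initial array: [3, 3, 14, 14, 2]

arr[0]=3 > 2: no swap
arr[1]=3 > 2: no swap
arr[2]=14 > 2: no swap
arr[3]=14 > 2: no swap

Place pivot at position 0: [2, 3, 14, 14, 3]
Pivot position: 0

After partitioning with pivot 2, the array becomes [2, 3, 14, 14, 3]. The pivot is placed at index 0. All elements to the left of the pivot are <= 2, and all elements to the right are > 2.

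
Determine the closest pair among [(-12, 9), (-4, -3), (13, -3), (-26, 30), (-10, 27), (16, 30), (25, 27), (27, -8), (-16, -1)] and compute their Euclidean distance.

Computing all pairwise distances among 9 points:

d((-12, 9), (-4, -3)) = 14.4222
d((-12, 9), (13, -3)) = 27.7308
d((-12, 9), (-26, 30)) = 25.2389
d((-12, 9), (-10, 27)) = 18.1108
d((-12, 9), (16, 30)) = 35.0
d((-12, 9), (25, 27)) = 41.1461
d((-12, 9), (27, -8)) = 42.5441
d((-12, 9), (-16, -1)) = 10.7703
d((-4, -3), (13, -3)) = 17.0
d((-4, -3), (-26, 30)) = 39.6611
d((-4, -3), (-10, 27)) = 30.5941
d((-4, -3), (16, 30)) = 38.5876
d((-4, -3), (25, 27)) = 41.7253
d((-4, -3), (27, -8)) = 31.4006
d((-4, -3), (-16, -1)) = 12.1655
d((13, -3), (-26, 30)) = 51.0882
d((13, -3), (-10, 27)) = 37.8021
d((13, -3), (16, 30)) = 33.1361
d((13, -3), (25, 27)) = 32.311
d((13, -3), (27, -8)) = 14.8661
d((13, -3), (-16, -1)) = 29.0689
d((-26, 30), (-10, 27)) = 16.2788
d((-26, 30), (16, 30)) = 42.0
d((-26, 30), (25, 27)) = 51.0882
d((-26, 30), (27, -8)) = 65.215
d((-26, 30), (-16, -1)) = 32.573
d((-10, 27), (16, 30)) = 26.1725
d((-10, 27), (25, 27)) = 35.0
d((-10, 27), (27, -8)) = 50.9313
d((-10, 27), (-16, -1)) = 28.6356
d((16, 30), (25, 27)) = 9.4868 <-- minimum
d((16, 30), (27, -8)) = 39.5601
d((16, 30), (-16, -1)) = 44.5533
d((25, 27), (27, -8)) = 35.0571
d((25, 27), (-16, -1)) = 49.6488
d((27, -8), (-16, -1)) = 43.566

Closest pair: (16, 30) and (25, 27) with distance 9.4868

The closest pair is (16, 30) and (25, 27) with Euclidean distance 9.4868. For 9 points, brute-force pairwise comparison is shown above. For large n, the divide-and-conquer algorithm (sort by x, recurse on halves, check the dividing strip) achieves O(n log n).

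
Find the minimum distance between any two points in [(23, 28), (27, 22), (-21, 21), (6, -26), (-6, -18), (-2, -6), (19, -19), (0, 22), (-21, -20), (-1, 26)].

Computing all pairwise distances among 10 points:

d((23, 28), (27, 22)) = 7.2111
d((23, 28), (-21, 21)) = 44.5533
d((23, 28), (6, -26)) = 56.6127
d((23, 28), (-6, -18)) = 54.3783
d((23, 28), (-2, -6)) = 42.2019
d((23, 28), (19, -19)) = 47.1699
d((23, 28), (0, 22)) = 23.7697
d((23, 28), (-21, -20)) = 65.1153
d((23, 28), (-1, 26)) = 24.0832
d((27, 22), (-21, 21)) = 48.0104
d((27, 22), (6, -26)) = 52.3927
d((27, 22), (-6, -18)) = 51.8556
d((27, 22), (-2, -6)) = 40.3113
d((27, 22), (19, -19)) = 41.7732
d((27, 22), (0, 22)) = 27.0
d((27, 22), (-21, -20)) = 63.7809
d((27, 22), (-1, 26)) = 28.2843
d((-21, 21), (6, -26)) = 54.2033
d((-21, 21), (-6, -18)) = 41.7852
d((-21, 21), (-2, -6)) = 33.0151
d((-21, 21), (19, -19)) = 56.5685
d((-21, 21), (0, 22)) = 21.0238
d((-21, 21), (-21, -20)) = 41.0
d((-21, 21), (-1, 26)) = 20.6155
d((6, -26), (-6, -18)) = 14.4222
d((6, -26), (-2, -6)) = 21.5407
d((6, -26), (19, -19)) = 14.7648
d((6, -26), (0, 22)) = 48.3735
d((6, -26), (-21, -20)) = 27.6586
d((6, -26), (-1, 26)) = 52.469
d((-6, -18), (-2, -6)) = 12.6491
d((-6, -18), (19, -19)) = 25.02
d((-6, -18), (0, 22)) = 40.4475
d((-6, -18), (-21, -20)) = 15.1327
d((-6, -18), (-1, 26)) = 44.2832
d((-2, -6), (19, -19)) = 24.6982
d((-2, -6), (0, 22)) = 28.0713
d((-2, -6), (-21, -20)) = 23.6008
d((-2, -6), (-1, 26)) = 32.0156
d((19, -19), (0, 22)) = 45.1885
d((19, -19), (-21, -20)) = 40.0125
d((19, -19), (-1, 26)) = 49.2443
d((0, 22), (-21, -20)) = 46.9574
d((0, 22), (-1, 26)) = 4.1231 <-- minimum
d((-21, -20), (-1, 26)) = 50.1597

Closest pair: (0, 22) and (-1, 26) with distance 4.1231

The closest pair is (0, 22) and (-1, 26) with Euclidean distance 4.1231. For 10 points, brute-force pairwise comparison is shown above. For large n, the divide-and-conquer algorithm (sort by x, recurse on halves, check the dividing strip) achieves O(n log n).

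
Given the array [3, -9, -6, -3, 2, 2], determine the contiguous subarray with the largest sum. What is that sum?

Using Kadane's algorithm on [3, -9, -6, -3, 2, 2]:

Scanning through the array:
Position 1 (value -9): max_ending_here = -6, max_so_far = 3
Position 2 (value -6): max_ending_here = -6, max_so_far = 3
Position 3 (value -3): max_ending_here = -3, max_so_far = 3
Position 4 (value 2): max_ending_here = 2, max_so_far = 3
Position 5 (value 2): max_ending_here = 4, max_so_far = 4

Maximum subarray: [2, 2]
Maximum sum: 4

The maximum subarray is [2, 2] with sum 4. This subarray runs from index 4 to index 5.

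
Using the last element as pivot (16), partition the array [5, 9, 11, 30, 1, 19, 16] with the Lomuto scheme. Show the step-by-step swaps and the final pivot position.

Lomuto partition with pivot = 16:

Initial array: [5, 9, 11, 30, 1, 19, 16]

arr[0]=5 <= 16: swap with position 0, array becomes [5, 9, 11, 30, 1, 19, 16]
arr[1]=9 <= 16: swap with position 1, array becomes [5, 9, 11, 30, 1, 19, 16]
arr[2]=11 <= 16: swap with position 2, array becomes [5, 9, 11, 30, 1, 19, 16]
arr[3]=30 > 16: no swap
arr[4]=1 <= 16: swap with position 3, array becomes [5, 9, 11, 1, 30, 19, 16]
arr[5]=19 > 16: no swap

Place pivot at position 4: [5, 9, 11, 1, 16, 19, 30]
Pivot position: 4

After partitioning with pivot 16, the array becomes [5, 9, 11, 1, 16, 19, 30]. The pivot is placed at index 4. All elements to the left of the pivot are <= 16, and all elements to the right are > 16.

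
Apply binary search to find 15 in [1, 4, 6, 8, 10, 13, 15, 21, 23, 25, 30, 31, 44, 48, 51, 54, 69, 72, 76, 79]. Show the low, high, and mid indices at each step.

Binary search for 15 in [1, 4, 6, 8, 10, 13, 15, 21, 23, 25, 30, 31, 44, 48, 51, 54, 69, 72, 76, 79]:

lo=0, hi=19, mid=9, arr[mid]=25 -> 25 > 15, search left half
lo=0, hi=8, mid=4, arr[mid]=10 -> 10 < 15, search right half
lo=5, hi=8, mid=6, arr[mid]=15 -> Found target at index 6!

Binary search finds 15 at index 6 after 3 comparisons. The search repeatedly halves the search space by comparing with the middle element.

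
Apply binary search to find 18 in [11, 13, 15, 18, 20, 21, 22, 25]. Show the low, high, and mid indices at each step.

Binary search for 18 in [11, 13, 15, 18, 20, 21, 22, 25]:

lo=0, hi=7, mid=3, arr[mid]=18 -> Found target at index 3!

Binary search finds 18 at index 3 after 1 comparisons. The search repeatedly halves the search space by comparing with the middle element.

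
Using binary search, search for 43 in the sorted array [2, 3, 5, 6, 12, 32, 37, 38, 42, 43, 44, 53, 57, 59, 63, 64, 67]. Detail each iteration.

Binary search for 43 in [2, 3, 5, 6, 12, 32, 37, 38, 42, 43, 44, 53, 57, 59, 63, 64, 67]:

lo=0, hi=16, mid=8, arr[mid]=42 -> 42 < 43, search right half
lo=9, hi=16, mid=12, arr[mid]=57 -> 57 > 43, search left half
lo=9, hi=11, mid=10, arr[mid]=44 -> 44 > 43, search left half
lo=9, hi=9, mid=9, arr[mid]=43 -> Found target at index 9!

Binary search finds 43 at index 9 after 4 comparisons. The search repeatedly halves the search space by comparing with the middle element.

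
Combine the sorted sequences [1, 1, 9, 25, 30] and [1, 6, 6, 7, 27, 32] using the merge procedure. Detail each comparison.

Merging process:

Compare 1 vs 1: take 1 from left. Merged: [1]
Compare 1 vs 1: take 1 from left. Merged: [1, 1]
Compare 9 vs 1: take 1 from right. Merged: [1, 1, 1]
Compare 9 vs 6: take 6 from right. Merged: [1, 1, 1, 6]
Compare 9 vs 6: take 6 from right. Merged: [1, 1, 1, 6, 6]
Compare 9 vs 7: take 7 from right. Merged: [1, 1, 1, 6, 6, 7]
Compare 9 vs 27: take 9 from left. Merged: [1, 1, 1, 6, 6, 7, 9]
Compare 25 vs 27: take 25 from left. Merged: [1, 1, 1, 6, 6, 7, 9, 25]
Compare 30 vs 27: take 27 from right. Merged: [1, 1, 1, 6, 6, 7, 9, 25, 27]
Compare 30 vs 32: take 30 from left. Merged: [1, 1, 1, 6, 6, 7, 9, 25, 27, 30]
Append remaining from right: [32]. Merged: [1, 1, 1, 6, 6, 7, 9, 25, 27, 30, 32]

Final merged array: [1, 1, 1, 6, 6, 7, 9, 25, 27, 30, 32]
Total comparisons: 10

The merged array is [1, 1, 1, 6, 6, 7, 9, 25, 27, 30, 32], requiring 10 comparisons. The merge step runs in O(n) time where n is the total number of elements.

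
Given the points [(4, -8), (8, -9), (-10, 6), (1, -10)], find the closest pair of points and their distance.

Computing all pairwise distances among 4 points:

d((4, -8), (8, -9)) = 4.1231
d((4, -8), (-10, 6)) = 19.799
d((4, -8), (1, -10)) = 3.6056 <-- minimum
d((8, -9), (-10, 6)) = 23.4307
d((8, -9), (1, -10)) = 7.0711
d((-10, 6), (1, -10)) = 19.4165

Closest pair: (4, -8) and (1, -10) with distance 3.6056

The closest pair is (4, -8) and (1, -10) with Euclidean distance 3.6056. For 4 points, brute-force pairwise comparison is shown above. For large n, the divide-and-conquer algorithm (sort by x, recurse on halves, check the dividing strip) achieves O(n log n).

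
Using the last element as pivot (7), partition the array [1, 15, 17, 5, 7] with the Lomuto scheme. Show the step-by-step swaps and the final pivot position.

Lomuto partition with pivot = 7:

Initial array: [1, 15, 17, 5, 7]

arr[0]=1 <= 7: swap with position 0, array becomes [1, 15, 17, 5, 7]
arr[1]=15 > 7: no swap
arr[2]=17 > 7: no swap
arr[3]=5 <= 7: swap with position 1, array becomes [1, 5, 17, 15, 7]

Place pivot at position 2: [1, 5, 7, 15, 17]
Pivot position: 2

After partitioning with pivot 7, the array becomes [1, 5, 7, 15, 17]. The pivot is placed at index 2. All elements to the left of the pivot are <= 7, and all elements to the right are > 7.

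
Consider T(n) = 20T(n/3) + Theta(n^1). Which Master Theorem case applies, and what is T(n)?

Master Theorem for T(n) = 20T(n/3) + O(n^1):

a = 20, b = 3, c = 1
log_b(a) = log_3(20) = 2.7268

Case 1: c = 1 < log_3(20) = 2.7268
T(n) = O(n^(log_3 20))

For T(n) = 20T(n/3) + O(n^1): log_3(20) = 2.7268. This is Case 1 of the Master Theorem (c < log_b(a), work dominated by leaves), giving O(n^(log_3 20)).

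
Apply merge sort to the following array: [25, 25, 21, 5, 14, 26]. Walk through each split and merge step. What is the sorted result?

Merge sort trace:

Split: [25, 25, 21, 5, 14, 26] -> [25, 25, 21] and [5, 14, 26]
  Split: [25, 25, 21] -> [25] and [25, 21]
    Split: [25, 21] -> [25] and [21]
    Merge: [25] + [21] -> [21, 25]
  Merge: [25] + [21, 25] -> [21, 25, 25]
  Split: [5, 14, 26] -> [5] and [14, 26]
    Split: [14, 26] -> [14] and [26]
    Merge: [14] + [26] -> [14, 26]
  Merge: [5] + [14, 26] -> [5, 14, 26]
Merge: [21, 25, 25] + [5, 14, 26] -> [5, 14, 21, 25, 25, 26]

Final sorted array: [5, 14, 21, 25, 25, 26]

The merge sort proceeds by recursively splitting the array and merging sorted halves.
After all merges, the sorted array is [5, 14, 21, 25, 25, 26].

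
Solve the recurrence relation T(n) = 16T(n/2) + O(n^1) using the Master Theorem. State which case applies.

Master Theorem for T(n) = 16T(n/2) + O(n^1):

a = 16, b = 2, c = 1
log_b(a) = log_2(16) = 4.0000

Case 1: c = 1 < log_2(16) = 4.0000
T(n) = O(n^(log_2 16)) = O(n^4)

For T(n) = 16T(n/2) + O(n^1): log_2(16) = 4.0000. This is Case 1 of the Master Theorem (c < log_b(a), work dominated by leaves), giving O(n^4).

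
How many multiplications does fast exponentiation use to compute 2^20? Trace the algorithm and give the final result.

Computing 2^20 by squaring (build up from 2^1; each line after the first costs one multiplication):

2^1 = 2
2^2 = (2^1)^2 = 2^2 = 4
2^4 = (2^2)^2 = 4^2 = 16
2^5 = 2 * 2^4 = 2 * 16 = 32
2^10 = (2^5)^2 = 32^2 = 1024
2^20 = (2^10)^2 = 1024^2 = 1048576

Result: 1048576
Multiplications needed: 5 (5 lines after 2^1)

2^20 = 1048576. Using exponentiation by squaring, this requires 5 multiplications. The key idea: if the exponent is even, square the half-power; if odd, multiply by the base once.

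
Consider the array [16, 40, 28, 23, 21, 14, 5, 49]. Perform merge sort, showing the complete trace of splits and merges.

Merge sort trace:

Split: [16, 40, 28, 23, 21, 14, 5, 49] -> [16, 40, 28, 23] and [21, 14, 5, 49]
  Split: [16, 40, 28, 23] -> [16, 40] and [28, 23]
    Split: [16, 40] -> [16] and [40]
    Merge: [16] + [40] -> [16, 40]
    Split: [28, 23] -> [28] and [23]
    Merge: [28] + [23] -> [23, 28]
  Merge: [16, 40] + [23, 28] -> [16, 23, 28, 40]
  Split: [21, 14, 5, 49] -> [21, 14] and [5, 49]
    Split: [21, 14] -> [21] and [14]
    Merge: [21] + [14] -> [14, 21]
    Split: [5, 49] -> [5] and [49]
    Merge: [5] + [49] -> [5, 49]
  Merge: [14, 21] + [5, 49] -> [5, 14, 21, 49]
Merge: [16, 23, 28, 40] + [5, 14, 21, 49] -> [5, 14, 16, 21, 23, 28, 40, 49]

Final sorted array: [5, 14, 16, 21, 23, 28, 40, 49]

The merge sort proceeds by recursively splitting the array and merging sorted halves.
After all merges, the sorted array is [5, 14, 16, 21, 23, 28, 40, 49].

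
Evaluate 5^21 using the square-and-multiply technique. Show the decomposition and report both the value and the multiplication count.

Computing 5^21 by squaring (build up from 5^1; each line after the first costs one multiplication):

5^1 = 5
5^2 = (5^1)^2 = 5^2 = 25
5^4 = (5^2)^2 = 25^2 = 625
5^5 = 5 * 5^4 = 5 * 625 = 3125
5^10 = (5^5)^2 = 3125^2 = 9765625
5^20 = (5^10)^2 = 9765625^2 = 95367431640625
5^21 = 5 * 5^20 = 5 * 95367431640625 = 476837158203125

Result: 476837158203125
Multiplications needed: 6 (6 lines after 5^1)

5^21 = 476837158203125. Using exponentiation by squaring, this requires 6 multiplications. The key idea: if the exponent is even, square the half-power; if odd, multiply by the base once.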